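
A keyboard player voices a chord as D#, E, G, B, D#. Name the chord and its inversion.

The distinct note names are D#, E, G, B. Stacked in thirds they read E–G–B–D#, which is a minor-major seventh chord on E.
The lowest note is D#, the seventh of the chord, so this is third inversion (figured bass 4/2).

E minor-major seventh, third inversion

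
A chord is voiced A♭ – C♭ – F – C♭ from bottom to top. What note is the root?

Ab, Cb, F are the tones of an F diminished triad (F–Ab–Cb), making F the root.

F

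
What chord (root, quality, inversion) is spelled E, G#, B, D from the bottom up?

The pitch classes E, G#, B, D arrange in thirds as E–G#–B–D: an E dominant seventh chord.
The lowest note is E, the root of the chord, so this is root position (figured bass 7).

E dominant seventh, root position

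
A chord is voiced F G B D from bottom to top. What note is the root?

Reordering F, G, B, D into stacked thirds gives G–B–D–F; the bottom of that stack, G, is the root.

G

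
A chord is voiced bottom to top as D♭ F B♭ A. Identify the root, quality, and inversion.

The pitch classes Db, F, Bb, A arrange in thirds as Bb–Db–F–A: a Bb minor-major seventh chord.
With the third (Db) in the bass, the chord is in first inversion (figured bass 6/5).

Bb minor-major seventh, first inversion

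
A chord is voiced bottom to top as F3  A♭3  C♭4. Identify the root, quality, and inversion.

F diminished, root position

The pitch classes F, Ab, Cb arrange in thirds as F–Ab–Cb: an F diminished triad.
F is the root of F diminished; root in the bass means root position (figured bass 5/3).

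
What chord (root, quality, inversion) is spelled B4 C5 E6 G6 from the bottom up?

The distinct note names are B, C, E, G. Stacked in thirds they read C–E–G–B, which is a major seventh chord on C.
The lowest note is B, the seventh of the chord, so this is third inversion (figured bass 4/2).

C major seventh, third inversion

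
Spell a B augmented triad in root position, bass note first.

B, D#, F##

The chord tones are B–D#–F##. With the root (B) lowest for root position: B, D#, F##.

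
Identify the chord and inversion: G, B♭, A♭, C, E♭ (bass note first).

The pitch classes G, Bb, Ab, C, Eb arrange in thirds as Ab–C–Eb–G–Bb: an Ab major ninth chord.
With the seventh (G) in the bass, the chord is in third inversion.

Ab major ninth, third inversion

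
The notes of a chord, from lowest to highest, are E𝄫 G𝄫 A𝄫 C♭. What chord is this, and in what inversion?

The distinct note names are Ebb, Gbb, Abb, Cb. Stacked in thirds they read Abb–Cb–Ebb–Gbb, which is a dominant seventh chord on Abb.
With the fifth (Ebb) in the bass, the chord is in second inversion (figured bass 4/3).

Abb dominant seventh, second inversion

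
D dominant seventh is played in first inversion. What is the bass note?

F#

In first inversion the third is lowest. For D dominant seventh (D–F#–A–C) that is F#.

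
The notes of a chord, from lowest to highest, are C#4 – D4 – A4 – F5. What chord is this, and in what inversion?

D minor-major seventh, third inversion

Reducing to letter names: C#, D, A, F. These stack in thirds as D–F–A–C# — a D minor-major seventh chord.
The lowest note is C#, the seventh of the chord, so this is third inversion (figured bass 4/2).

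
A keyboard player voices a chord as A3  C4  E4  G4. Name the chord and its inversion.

Reducing to letter names: A, C, E, G. These stack in thirds as A–C–E–G — an A minor seventh chord.
With the root (A) in the bass, the chord is in root position (figured bass 7).

A minor seventh, root position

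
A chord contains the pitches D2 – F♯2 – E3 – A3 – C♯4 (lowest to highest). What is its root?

D, F#, E, A, C# are the tones of a D major ninth chord (D–F#–A–C#–E), making D the root.

D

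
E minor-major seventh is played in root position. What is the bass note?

E

In root position the root is lowest. For E minor-major seventh (E–G–B–D#) that is E.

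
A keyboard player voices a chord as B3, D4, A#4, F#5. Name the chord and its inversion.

Reducing to letter names: B, D, A#, F#. These stack in thirds as B–D–F#–A# — a B minor-major seventh chord.
The lowest note is B, the root of the chord, so this is root position (figured bass 7).

B minor-major seventh, root position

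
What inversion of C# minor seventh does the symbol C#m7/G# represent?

second inversion

C#m7/G# means C# minor seventh with G# in the bass. G# is the fifth of C# minor seventh (C#–E–G#–B), so this is second inversion.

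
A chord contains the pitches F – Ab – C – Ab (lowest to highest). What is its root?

F

The distinct letter names are F, Ab, C. Arranged as a stack of thirds they read F–Ab–C, so F is the root (an F minor triad).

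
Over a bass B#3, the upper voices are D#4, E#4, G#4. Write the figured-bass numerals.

The notes B#, D#, E#, G# stack in thirds as E#–G#–B#–D# — an E# minor seventh chord. The bass B# is the fifth, so this is second inversion: figured 4/3.

4/3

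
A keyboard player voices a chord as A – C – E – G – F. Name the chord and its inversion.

The distinct note names are A, C, E, G, F. Stacked in thirds they read F–A–C–E–G, which is a major ninth chord on F.
With the third (A) in the bass, the chord is in first inversion.

F major ninth, first inversion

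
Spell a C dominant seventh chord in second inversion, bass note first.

C dominant seventh is C–E–G–Bb. Second inversion puts the fifth (G) in the bass, with the remaining tones above: G, Bb, C, E.

G, Bb, C, E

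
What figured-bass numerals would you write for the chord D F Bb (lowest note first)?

The notes D, F, Bb stack in thirds as Bb–D–F — a Bb major triad. The bass D is the third, so this is first inversion: figured 6.

6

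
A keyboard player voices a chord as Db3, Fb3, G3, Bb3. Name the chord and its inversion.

Reducing to letter names: Db, Fb, G, Bb. These stack in thirds as G–Bb–Db–Fb — a G diminished seventh chord.
With the fifth (Db) in the bass, the chord is in second inversion (figured bass 4/3).

G diminished seventh, second inversion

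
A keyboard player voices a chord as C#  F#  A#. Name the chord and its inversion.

F# major, second inversion

The distinct note names are C#, F#, A#. Stacked in thirds they read F#–A#–C#, which is a major triad on F#.
The lowest note is C#, the fifth of the chord, so this is second inversion (figured bass 6/4).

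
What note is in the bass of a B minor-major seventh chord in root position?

B

In root position the root is lowest. For B minor-major seventh (B–D–F#–A#) that is B.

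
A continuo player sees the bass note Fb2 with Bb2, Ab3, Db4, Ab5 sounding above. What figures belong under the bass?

4/3

The notes Fb, Bb, Ab, Db stack in thirds as Bb–Db–Fb–Ab — a Bb half-diminished seventh chord. The bass Fb is the fifth, so this is second inversion: figured 4/3.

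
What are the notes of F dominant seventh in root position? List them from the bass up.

Spelling F dominant seventh: F–A–C–Eb. In root position the root is bass, giving F, A, C, Eb from the bottom.

F, A, C, Eb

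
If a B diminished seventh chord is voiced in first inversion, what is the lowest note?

In first inversion the third is lowest. For B diminished seventh (B–D–F–Ab) that is D.

D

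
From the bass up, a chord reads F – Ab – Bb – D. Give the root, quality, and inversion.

Bb dominant seventh, second inversion

The distinct note names are F, Ab, Bb, D. Stacked in thirds they read Bb–D–F–Ab, which is a dominant seventh chord on Bb.
F is the fifth of Bb dominant seventh; fifth in the bass means second inversion (figured bass 4/3).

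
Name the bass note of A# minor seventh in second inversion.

E#

A# minor seventh is A#–C#–E#–G#. Second inversion places the fifth in the bass: E#.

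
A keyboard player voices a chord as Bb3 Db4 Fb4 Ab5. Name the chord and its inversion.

The distinct note names are Bb, Db, Fb, Ab. Stacked in thirds they read Bb–Db–Fb–Ab, which is a half-diminished seventh chord on Bb.
The lowest note is Bb, the root of the chord, so this is root position (figured bass 7).

Bb half-diminished seventh, root position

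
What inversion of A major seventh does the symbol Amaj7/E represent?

Amaj7/E means A major seventh with E in the bass. E is the fifth of A major seventh (A–C#–E–G#), so this is second inversion.

second inversion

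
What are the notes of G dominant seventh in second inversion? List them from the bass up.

D, F, G, B

G dominant seventh is G–B–D–F. Second inversion puts the fifth (D) in the bass, with the remaining tones above: D, F, G, B.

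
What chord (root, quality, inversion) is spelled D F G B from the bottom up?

G dominant seventh, second inversion

The distinct note names are D, F, G, B. Stacked in thirds they read G–B–D–F, which is a dominant seventh chord on G.
D is the fifth of G dominant seventh; fifth in the bass means second inversion (figured bass 4/3).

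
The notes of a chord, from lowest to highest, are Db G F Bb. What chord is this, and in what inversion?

The distinct note names are Db, G, F, Bb. Stacked in thirds they read G–Bb–Db–F, which is a half-diminished seventh chord on G.
Db is the fifth of G half-diminished seventh; fifth in the bass means second inversion (figured bass 4/3).

G half-diminished seventh, second inversion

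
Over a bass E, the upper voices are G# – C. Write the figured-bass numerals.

6

The notes E, G#, C stack in thirds as C–E–G# — a C augmented triad. The bass E is the third, so this is first inversion: figured 6.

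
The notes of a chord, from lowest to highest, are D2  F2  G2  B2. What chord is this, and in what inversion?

Reducing to letter names: D, F, G, B. These stack in thirds as G–B–D–F — a G dominant seventh chord.
D is the fifth of G dominant seventh; fifth in the bass means second inversion (figured bass 4/3).

G dominant seventh, second inversion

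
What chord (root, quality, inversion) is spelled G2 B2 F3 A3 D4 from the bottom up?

G dominant ninth, root position

The distinct note names are G, B, F, A, D. Stacked in thirds they read G–B–D–F–A, which is a dominant ninth chord on G.
G is the root of G dominant ninth; root in the bass means root position.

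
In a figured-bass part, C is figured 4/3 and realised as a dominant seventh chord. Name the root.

F

The figures 4/3 mean the fifth of the chord is in the bass. If C is the fifth of a dominant seventh chord, the root is F (chord tones F–A–C–Eb).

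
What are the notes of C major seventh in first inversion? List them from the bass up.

E, G, B, C

The chord tones are C–E–G–B. With the third (E) lowest for first inversion: E, G, B, C.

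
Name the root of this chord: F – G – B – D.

The distinct letter names are F, G, B, D. Arranged as a stack of thirds they read G–B–D–F, so G is the root (a G dominant seventh chord).

G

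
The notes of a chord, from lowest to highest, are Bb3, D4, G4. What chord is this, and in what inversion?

The distinct note names are Bb, D, G. Stacked in thirds they read G–Bb–D, which is a minor triad on G.
With the third (Bb) in the bass, the chord is in first inversion (figured bass 6).

G minor, first inversion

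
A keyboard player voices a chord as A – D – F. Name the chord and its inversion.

The pitch classes A, D, F arrange in thirds as D–F–A: a D minor triad.
A is the fifth of D minor; fifth in the bass means second inversion (figured bass 6/4).

D minor, second inversion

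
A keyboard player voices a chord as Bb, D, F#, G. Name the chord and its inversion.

G minor-major seventh, first inversion

The pitch classes Bb, D, F#, G arrange in thirds as G–Bb–D–F#: a G minor-major seventh chord.
Bb is the third of G minor-major seventh; third in the bass means first inversion (figured bass 6/5).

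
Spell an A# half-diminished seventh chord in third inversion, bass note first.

Spelling A# half-diminished seventh: A#–C#–E–G#. In third inversion the seventh is bass, giving G#, A#, C#, E from the bottom.

G#, A#, C#, E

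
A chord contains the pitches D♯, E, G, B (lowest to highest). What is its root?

D#, E, G, B are the tones of an E minor-major seventh chord (E–G–B–D#), making E the root.

E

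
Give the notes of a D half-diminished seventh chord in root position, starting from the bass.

D, F, Ab, C

Spelling D half-diminished seventh: D–F–Ab–C. In root position the root is bass, giving D, F, Ab, C from the bottom.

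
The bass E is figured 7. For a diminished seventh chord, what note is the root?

The figures 7 mean the root of the chord is in the bass. If E is the root of a diminished seventh chord, the root is E (chord tones E–G–Bb–Db).

E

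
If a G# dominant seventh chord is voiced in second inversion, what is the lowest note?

G# dominant seventh is G#–B#–D#–F#. Second inversion places the fifth in the bass: D#.

D#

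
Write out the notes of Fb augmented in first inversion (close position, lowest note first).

Ab, C, Fb

Fb augmented is Fb–Ab–C. First inversion puts the third (Ab) in the bass, with the remaining tones above: Ab, C, Fb.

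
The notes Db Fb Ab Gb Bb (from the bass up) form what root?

Reordering Db, Fb, Ab, Gb, Bb into stacked thirds gives Gb–Bb–Db–Fb–Ab; the bottom of that stack, Gb, is the root.

Gb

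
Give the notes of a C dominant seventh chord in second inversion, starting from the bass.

Spelling C dominant seventh: C–E–G–Bb. In second inversion the fifth is bass, giving G, Bb, C, E from the bottom.

G, Bb, C, E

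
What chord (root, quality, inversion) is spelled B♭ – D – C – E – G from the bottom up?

The distinct note names are Bb, D, C, E, G. Stacked in thirds they read C–E–G–Bb–D, which is a dominant ninth chord on C.
Bb is the seventh of C dominant ninth; seventh in the bass means third inversion.

C dominant ninth, third inversion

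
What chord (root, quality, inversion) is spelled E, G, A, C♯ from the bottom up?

A dominant seventh, second inversion

The pitch classes E, G, A, C# arrange in thirds as A–C#–E–G: an A dominant seventh chord.
With the fifth (E) in the bass, the chord is in second inversion (figured bass 4/3).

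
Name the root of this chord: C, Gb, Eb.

C

C, Gb, Eb are the tones of a C diminished triad (C–Eb–Gb), making C the root.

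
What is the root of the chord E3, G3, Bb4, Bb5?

E, G, Bb are the tones of an E diminished triad (E–G–Bb), making E the root.

E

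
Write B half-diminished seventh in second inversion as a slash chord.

Bø7/F

Second inversion of B half-diminished seventh has the fifth (F) in the bass. As a slash chord: Bø7/F.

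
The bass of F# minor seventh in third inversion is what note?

F# minor seventh is F#–A–C#–E. Third inversion places the seventh in the bass: E.

E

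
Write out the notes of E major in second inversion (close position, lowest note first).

B, E, G#

Spelling E major: E–G#–B. In second inversion the fifth is bass, giving B, E, G# from the bottom.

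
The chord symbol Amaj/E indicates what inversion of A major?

second inversion

Amaj/E means A major with E in the bass. E is the fifth of A major (A–C#–E), so this is second inversion.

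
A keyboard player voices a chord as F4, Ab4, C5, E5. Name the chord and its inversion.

F minor-major seventh, root position

The distinct note names are F, Ab, C, E. Stacked in thirds they read F–Ab–C–E, which is a minor-major seventh chord on F.
F is the root of F minor-major seventh; root in the bass means root position (figured bass 7).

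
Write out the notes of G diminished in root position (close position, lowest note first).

Spelling G diminished: G–Bb–Db. In root position the root is bass, giving G, Bb, Db from the bottom.

G, Bb, Db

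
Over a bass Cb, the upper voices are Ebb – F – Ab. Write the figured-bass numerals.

The notes Cb, Ebb, F, Ab stack in thirds as F–Ab–Cb–Ebb — an F diminished seventh chord. The bass Cb is the fifth, so this is second inversion: figured 4/3.

4/3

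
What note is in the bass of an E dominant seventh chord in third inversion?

In third inversion the seventh is lowest. For E dominant seventh (E–G#–B–D) that is D.

D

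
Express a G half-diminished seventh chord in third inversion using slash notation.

Gø7/F

Third inversion of G half-diminished seventh has the seventh (F) in the bass. As a slash chord: Gø7/F.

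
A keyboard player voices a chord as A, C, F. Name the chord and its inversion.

The distinct note names are A, C, F. Stacked in thirds they read F–A–C, which is a major triad on F.
With the third (A) in the bass, the chord is in first inversion (figured bass 6).

F major, first inversion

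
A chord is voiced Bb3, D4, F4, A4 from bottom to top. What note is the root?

Bb

Reordering Bb, D, F, A into stacked thirds gives Bb–D–F–A; the bottom of that stack, Bb, is the root.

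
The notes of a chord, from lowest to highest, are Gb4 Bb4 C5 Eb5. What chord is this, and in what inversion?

The pitch classes Gb, Bb, C, Eb arrange in thirds as C–Eb–Gb–Bb: a C half-diminished seventh chord.
The lowest note is Gb, the fifth of the chord, so this is second inversion (figured bass 4/3).

C half-diminished seventh, second inversion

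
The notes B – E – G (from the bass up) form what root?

B, E, G are the tones of an E minor triad (E–G–B), making E the root.

E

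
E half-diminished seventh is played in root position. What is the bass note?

E

The root of E half-diminished seventh (E–G–Bb–D) is E; that is the bass in root position.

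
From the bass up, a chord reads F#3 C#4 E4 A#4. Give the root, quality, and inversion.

F# dominant seventh, root position

Reducing to letter names: F#, C#, E, A#. These stack in thirds as F#–A#–C#–E — an F# dominant seventh chord.
With the root (F#) in the bass, the chord is in root position (figured bass 7).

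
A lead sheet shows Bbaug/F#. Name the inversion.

second inversion

Bbaug/F# means Bb augmented with F# in the bass. F# is the fifth of Bb augmented (Bb–D–F#), so this is second inversion.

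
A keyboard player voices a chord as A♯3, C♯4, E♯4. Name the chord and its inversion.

A# minor, root position

Reducing to letter names: A#, C#, E#. These stack in thirds as A#–C#–E# — an A# minor triad.
A# is the root of A# minor; root in the bass means root position (figured bass 5/3).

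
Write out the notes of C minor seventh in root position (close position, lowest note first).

C minor seventh is C–Eb–G–Bb. Root position puts the root (C) in the bass, with the remaining tones above: C, Eb, G, Bb.

C, Eb, G, Bb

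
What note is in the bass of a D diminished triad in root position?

In root position the root is lowest. For D diminished (D–F–Ab) that is D.

D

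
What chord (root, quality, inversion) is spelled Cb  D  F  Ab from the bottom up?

Reducing to letter names: Cb, D, F, Ab. These stack in thirds as D–F–Ab–Cb — a D diminished seventh chord.
The lowest note is Cb, the seventh of the chord, so this is third inversion (figured bass 4/2).

D diminished seventh, third inversion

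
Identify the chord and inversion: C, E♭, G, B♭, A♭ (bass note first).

Ab major ninth, first inversion

The pitch classes C, Eb, G, Bb, Ab arrange in thirds as Ab–C–Eb–G–Bb: an Ab major ninth chord.
With the third (C) in the bass, the chord is in first inversion.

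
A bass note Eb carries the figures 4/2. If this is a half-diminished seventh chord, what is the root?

The figures 4/2 mean the seventh of the chord is in the bass. If Eb is the seventh of a half-diminished seventh chord, the root is F (chord tones F–Ab–Cb–Eb).

F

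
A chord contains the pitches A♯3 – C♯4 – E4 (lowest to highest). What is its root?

The distinct letter names are A#, C#, E. Arranged as a stack of thirds they read A#–C#–E, so A# is the root (an A# diminished triad).

A#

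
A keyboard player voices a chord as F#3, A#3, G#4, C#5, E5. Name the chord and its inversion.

F# dominant ninth, root position

Reducing to letter names: F#, A#, G#, C#, E. These stack in thirds as F#–A#–C#–E–G# — an F# dominant ninth chord.
The lowest note is F#, the root of the chord, so this is root position.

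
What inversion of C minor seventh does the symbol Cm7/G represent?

Cm7/G means C minor seventh with G in the bass. G is the fifth of C minor seventh (C–Eb–G–Bb), so this is second inversion.

second inversion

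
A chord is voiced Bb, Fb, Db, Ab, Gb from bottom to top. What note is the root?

The distinct letter names are Bb, Fb, Db, Ab, Gb. Arranged as a stack of thirds they read Gb–Bb–Db–Fb–Ab, so Gb is the root (a Gb dominant ninth chord).

Gb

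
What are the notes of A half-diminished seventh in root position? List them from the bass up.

A, C, Eb, G

Spelling A half-diminished seventh: A–C–Eb–G. In root position the root is bass, giving A, C, Eb, G from the bottom.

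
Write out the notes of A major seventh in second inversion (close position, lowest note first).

E, G#, A, C#

The chord tones are A–C#–E–G#. With the fifth (E) lowest for second inversion: E, G#, A, C#.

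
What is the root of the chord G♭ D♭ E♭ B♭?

Gb, Db, Eb, Bb are the tones of an Eb minor seventh chord (Eb–Gb–Bb–Db), making Eb the root.

Eb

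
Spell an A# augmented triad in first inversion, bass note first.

Spelling A# augmented: A#–C##–E##. In first inversion the third is bass, giving C##, E##, A# from the bottom.

C##, E##, A#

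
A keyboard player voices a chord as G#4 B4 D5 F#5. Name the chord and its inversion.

G# half-diminished seventh, root position

The distinct note names are G#, B, D, F#. Stacked in thirds they read G#–B–D–F#, which is a half-diminished seventh chord on G#.
G# is the root of G# half-diminished seventh; root in the bass means root position (figured bass 7).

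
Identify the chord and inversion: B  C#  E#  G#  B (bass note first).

C# dominant seventh, third inversion

The pitch classes B, C#, E#, G# arrange in thirds as C#–E#–G#–B: a C# dominant seventh chord.
The lowest note is B, the seventh of the chord, so this is third inversion (figured bass 4/2).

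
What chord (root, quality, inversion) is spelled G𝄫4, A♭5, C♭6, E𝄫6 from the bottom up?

Reducing to letter names: Gbb, Ab, Cb, Ebb. These stack in thirds as Ab–Cb–Ebb–Gbb — an Ab diminished seventh chord.
Gbb is the seventh of Ab diminished seventh; seventh in the bass means third inversion (figured bass 4/2).

Ab diminished seventh, third inversion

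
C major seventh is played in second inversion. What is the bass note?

G

The fifth of C major seventh (C–E–G–B) is G; that is the bass in second inversion.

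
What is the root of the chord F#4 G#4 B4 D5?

G#

The distinct letter names are F#, G#, B, D. Arranged as a stack of thirds they read G#–B–D–F#, so G# is the root (a G# half-diminished seventh chord).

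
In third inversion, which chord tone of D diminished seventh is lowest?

D diminished seventh is D–F–Ab–Cb. Third inversion places the seventh in the bass: Cb.

Cb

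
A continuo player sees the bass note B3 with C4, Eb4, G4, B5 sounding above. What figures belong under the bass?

The notes B, C, Eb, G stack in thirds as C–Eb–G–B — a C minor-major seventh chord. The bass B is the seventh, so this is third inversion: figured 4/2.

4/2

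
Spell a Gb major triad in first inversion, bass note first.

Bb, Db, Gb

Gb major is Gb–Bb–Db. First inversion puts the third (Bb) in the bass, with the remaining tones above: Bb, Db, Gb.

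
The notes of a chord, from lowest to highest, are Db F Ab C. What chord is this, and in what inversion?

Db major seventh, root position

Reducing to letter names: Db, F, Ab, C. These stack in thirds as Db–F–Ab–C — a Db major seventh chord.
Db is the root of Db major seventh; root in the bass means root position (figured bass 7).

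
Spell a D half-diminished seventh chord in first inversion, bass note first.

F, Ab, C, D

D half-diminished seventh is D–F–Ab–C. First inversion puts the third (F) in the bass, with the remaining tones above: F, Ab, C, D.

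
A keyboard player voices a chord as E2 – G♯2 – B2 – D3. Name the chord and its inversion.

The pitch classes E, G#, B, D arrange in thirds as E–G#–B–D: an E dominant seventh chord.
E is the root of E dominant seventh; root in the bass means root position (figured bass 7).

E dominant seventh, root position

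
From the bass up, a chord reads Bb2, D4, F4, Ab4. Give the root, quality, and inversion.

The pitch classes Bb, D, F, Ab arrange in thirds as Bb–D–F–Ab: a Bb dominant seventh chord.
The lowest note is Bb, the root of the chord, so this is root position (figured bass 7).

Bb dominant seventh, root position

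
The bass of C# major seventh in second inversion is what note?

The fifth of C# major seventh (C#–E#–G#–B#) is G#; that is the bass in second inversion.

G#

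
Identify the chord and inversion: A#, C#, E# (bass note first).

A# minor, root position

The distinct note names are A#, C#, E#. Stacked in thirds they read A#–C#–E#, which is a minor triad on A#.
With the root (A#) in the bass, the chord is in root position (figured bass 5/3).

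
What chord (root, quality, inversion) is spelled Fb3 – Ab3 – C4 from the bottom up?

Fb augmented, root position

The pitch classes Fb, Ab, C arrange in thirds as Fb–Ab–C: an Fb augmented triad.
Fb is the root of Fb augmented; root in the bass means root position (figured bass 5/3).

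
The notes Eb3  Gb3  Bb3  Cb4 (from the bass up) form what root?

The distinct letter names are Eb, Gb, Bb, Cb. Arranged as a stack of thirds they read Cb–Eb–Gb–Bb, so Cb is the root (a Cb major seventh chord).

Cb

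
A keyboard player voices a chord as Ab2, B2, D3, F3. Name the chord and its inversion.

The distinct note names are Ab, B, D, F. Stacked in thirds they read B–D–F–Ab, which is a diminished seventh chord on B.
With the seventh (Ab) in the bass, the chord is in third inversion (figured bass 4/2).

B diminished seventh, third inversion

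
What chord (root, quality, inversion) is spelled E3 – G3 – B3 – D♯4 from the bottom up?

E minor-major seventh, root position

Reducing to letter names: E, G, B, D#. These stack in thirds as E–G–B–D# — an E minor-major seventh chord.
The lowest note is E, the root of the chord, so this is root position (figured bass 7).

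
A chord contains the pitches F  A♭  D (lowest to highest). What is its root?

Reordering F, Ab, D into stacked thirds gives D–F–Ab; the bottom of that stack, D, is the root.

D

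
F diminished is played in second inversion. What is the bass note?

The fifth of F diminished (F–Ab–Cb) is Cb; that is the bass in second inversion.

Cb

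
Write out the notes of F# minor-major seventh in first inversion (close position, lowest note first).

Spelling F# minor-major seventh: F#–A–C#–E#. In first inversion the third is bass, giving A, C#, E#, F# from the bottom.

A, C#, E#, F#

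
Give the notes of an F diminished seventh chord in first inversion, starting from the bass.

Ab, Cb, Ebb, F

The chord tones are F–Ab–Cb–Ebb. With the third (Ab) lowest for first inversion: Ab, Cb, Ebb, F.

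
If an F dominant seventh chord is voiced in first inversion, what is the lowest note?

A

The third of F dominant seventh (F–A–C–Eb) is A; that is the bass in first inversion.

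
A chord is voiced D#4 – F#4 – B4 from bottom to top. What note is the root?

B

The distinct letter names are D#, F#, B. Arranged as a stack of thirds they read B–D#–F#, so B is the root (a B major triad).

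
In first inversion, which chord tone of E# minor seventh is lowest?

E# minor seventh is E#–G#–B#–D#. First inversion places the third in the bass: G#.

G#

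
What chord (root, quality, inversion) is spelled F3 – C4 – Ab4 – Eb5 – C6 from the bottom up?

F minor seventh, root position

The pitch classes F, C, Ab, Eb arrange in thirds as F–Ab–C–Eb: an F minor seventh chord.
The lowest note is F, the root of the chord, so this is root position (figured bass 7).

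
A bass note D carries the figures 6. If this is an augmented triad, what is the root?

Bb

The figures 6 mean the third of the chord is in the bass. If D is the third of an augmented triad, the root is Bb (chord tones Bb–D–F#).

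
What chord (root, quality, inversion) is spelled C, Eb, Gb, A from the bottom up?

A diminished seventh, first inversion

The distinct note names are C, Eb, Gb, A. Stacked in thirds they read A–C–Eb–Gb, which is a diminished seventh chord on A.
With the third (C) in the bass, the chord is in first inversion (figured bass 6/5).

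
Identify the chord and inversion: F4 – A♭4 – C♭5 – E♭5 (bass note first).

Reducing to letter names: F, Ab, Cb, Eb. These stack in thirds as F–Ab–Cb–Eb — an F half-diminished seventh chord.
The lowest note is F, the root of the chord, so this is root position (figured bass 7).

F half-diminished seventh, root position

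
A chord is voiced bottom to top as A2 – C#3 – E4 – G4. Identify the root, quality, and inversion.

Reducing to letter names: A, C#, E, G. These stack in thirds as A–C#–E–G — an A dominant seventh chord.
With the root (A) in the bass, the chord is in root position (figured bass 7).

A dominant seventh, root position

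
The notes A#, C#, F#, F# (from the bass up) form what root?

Reordering A#, C#, F# into stacked thirds gives F#–A#–C#; the bottom of that stack, F#, is the root.

F#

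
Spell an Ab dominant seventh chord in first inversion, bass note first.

C, Eb, Gb, Ab

Spelling Ab dominant seventh: Ab–C–Eb–Gb. In first inversion the third is bass, giving C, Eb, Gb, Ab from the bottom.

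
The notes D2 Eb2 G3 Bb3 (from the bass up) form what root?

D, Eb, G, Bb are the tones of an Eb major seventh chord (Eb–G–Bb–D), making Eb the root.

Eb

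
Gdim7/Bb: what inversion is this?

Gdim7/Bb means G diminished seventh with Bb in the bass. Bb is the third of G diminished seventh (G–Bb–Db–Fb), so this is first inversion.

first inversion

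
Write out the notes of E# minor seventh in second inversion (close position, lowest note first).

Spelling E# minor seventh: E#–G#–B#–D#. In second inversion the fifth is bass, giving B#, D#, E#, G# from the bottom.

B#, D#, E#, G#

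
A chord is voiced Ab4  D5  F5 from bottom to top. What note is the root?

Ab, D, F are the tones of a D diminished triad (D–F–Ab), making D the root.

D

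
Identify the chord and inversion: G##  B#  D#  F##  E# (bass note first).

The distinct note names are G##, B#, D#, F##, E#. Stacked in thirds they read E#–G##–B#–D#–F##, which is a dominant ninth chord on E#.
The lowest note is G##, the third of the chord, so this is first inversion.

E# dominant ninth, first inversion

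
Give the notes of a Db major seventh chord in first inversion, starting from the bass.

F, Ab, C, Db

Spelling Db major seventh: Db–F–Ab–C. In first inversion the third is bass, giving F, Ab, C, Db from the bottom.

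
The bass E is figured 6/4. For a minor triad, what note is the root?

The figures 6/4 mean the fifth of the chord is in the bass. If E is the fifth of a minor triad, the root is A (chord tones A–C–E).

A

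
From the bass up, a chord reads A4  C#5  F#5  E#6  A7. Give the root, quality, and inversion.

F# minor-major seventh, first inversion

The pitch classes A, C#, F#, E# arrange in thirds as F#–A–C#–E#: an F# minor-major seventh chord.
With the third (A) in the bass, the chord is in first inversion (figured bass 6/5).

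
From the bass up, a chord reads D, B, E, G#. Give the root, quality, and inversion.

Reducing to letter names: D, B, E, G#. These stack in thirds as E–G#–B–D — an E dominant seventh chord.
With the seventh (D) in the bass, the chord is in third inversion (figured bass 4/2).

E dominant seventh, third inversion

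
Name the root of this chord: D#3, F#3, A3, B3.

D#, F#, A, B are the tones of a B dominant seventh chord (B–D#–F#–A), making B the root.

B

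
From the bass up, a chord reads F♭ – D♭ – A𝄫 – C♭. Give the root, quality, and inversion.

Reducing to letter names: Fb, Db, Abb, Cb. These stack in thirds as Db–Fb–Abb–Cb — a Db half-diminished seventh chord.
The lowest note is Fb, the third of the chord, so this is first inversion (figured bass 6/5).

Db half-diminished seventh, first inversion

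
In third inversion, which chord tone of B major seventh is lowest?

B major seventh is B–D#–F#–A#. Third inversion places the seventh in the bass: A#.

A#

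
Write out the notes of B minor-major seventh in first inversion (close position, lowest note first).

D, F#, A#, B

Spelling B minor-major seventh: B–D–F#–A#. In first inversion the third is bass, giving D, F#, A#, B from the bottom.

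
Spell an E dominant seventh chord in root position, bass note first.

E dominant seventh is E–G#–B–D. Root position puts the root (E) in the bass, with the remaining tones above: E, G#, B, D.

E, G#, B, D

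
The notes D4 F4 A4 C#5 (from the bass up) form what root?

The distinct letter names are D, F, A, C#. Arranged as a stack of thirds they read D–F–A–C#, so D is the root (a D minor-major seventh chord).

D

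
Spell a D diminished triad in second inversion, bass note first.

D diminished is D–F–Ab. Second inversion puts the fifth (Ab) in the bass, with the remaining tones above: Ab, D, F.

Ab, D, F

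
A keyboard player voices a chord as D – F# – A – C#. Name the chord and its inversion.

Reducing to letter names: D, F#, A, C#. These stack in thirds as D–F#–A–C# — a D major seventh chord.
With the root (D) in the bass, the chord is in root position (figured bass 7).

D major seventh, root position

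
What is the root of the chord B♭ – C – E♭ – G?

C

The distinct letter names are Bb, C, Eb, G. Arranged as a stack of thirds they read C–Eb–G–Bb, so C is the root (a C minor seventh chord).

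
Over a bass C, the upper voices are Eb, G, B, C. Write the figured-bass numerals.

7

The notes C, Eb, G, B stack in thirds as C–Eb–G–B — a C minor-major seventh chord. The bass C is the root, so this is root position: figured 7.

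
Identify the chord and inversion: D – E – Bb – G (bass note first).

E half-diminished seventh, third inversion

Reducing to letter names: D, E, Bb, G. These stack in thirds as E–G–Bb–D — an E half-diminished seventh chord.
D is the seventh of E half-diminished seventh; seventh in the bass means third inversion (figured bass 4/2).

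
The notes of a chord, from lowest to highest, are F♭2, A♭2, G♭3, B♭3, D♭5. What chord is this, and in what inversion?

The pitch classes Fb, Ab, Gb, Bb, Db arrange in thirds as Gb–Bb–Db–Fb–Ab: a Gb dominant ninth chord.
Fb is the seventh of Gb dominant ninth; seventh in the bass means third inversion.

Gb dominant ninth, third inversion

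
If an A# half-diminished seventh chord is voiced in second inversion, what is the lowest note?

In second inversion the fifth is lowest. For A# half-diminished seventh (A#–C#–E–G#) that is E.

E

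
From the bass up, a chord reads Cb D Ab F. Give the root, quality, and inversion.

The pitch classes Cb, D, Ab, F arrange in thirds as D–F–Ab–Cb: a D diminished seventh chord.
Cb is the seventh of D diminished seventh; seventh in the bass means third inversion (figured bass 4/2).

D diminished seventh, third inversion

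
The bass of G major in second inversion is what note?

The fifth of G major (G–B–D) is D; that is the bass in second inversion.

D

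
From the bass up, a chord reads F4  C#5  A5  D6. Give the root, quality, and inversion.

D minor-major seventh, first inversion

The distinct note names are F, C#, A, D. Stacked in thirds they read D–F–A–C#, which is a minor-major seventh chord on D.
The lowest note is F, the third of the chord, so this is first inversion (figured bass 6/5).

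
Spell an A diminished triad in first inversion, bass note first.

The chord tones are A–C–Eb. With the third (C) lowest for first inversion: C, Eb, A.

C, Eb, A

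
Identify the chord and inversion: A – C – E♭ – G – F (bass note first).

The pitch classes A, C, Eb, G, F arrange in thirds as F–A–C–Eb–G: an F dominant ninth chord.
With the third (A) in the bass, the chord is in first inversion.

F dominant ninth, first inversion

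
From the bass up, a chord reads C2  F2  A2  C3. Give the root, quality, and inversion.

F major, second inversion

The distinct note names are C, F, A. Stacked in thirds they read F–A–C, which is a major triad on F.
The lowest note is C, the fifth of the chord, so this is second inversion (figured bass 6/4).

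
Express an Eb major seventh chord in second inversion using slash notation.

Ebmaj7/Bb

Second inversion of Eb major seventh has the fifth (Bb) in the bass. As a slash chord: Ebmaj7/Bb.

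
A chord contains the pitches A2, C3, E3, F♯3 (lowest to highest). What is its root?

A, C, E, F# are the tones of an F# half-diminished seventh chord (F#–A–C–E), making F# the root.

F#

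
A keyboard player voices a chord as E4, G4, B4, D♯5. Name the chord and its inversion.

The pitch classes E, G, B, D# arrange in thirds as E–G–B–D#: an E minor-major seventh chord.
E is the root of E minor-major seventh; root in the bass means root position (figured bass 7).

E minor-major seventh, root position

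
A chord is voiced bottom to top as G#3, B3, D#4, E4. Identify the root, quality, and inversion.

E major seventh, first inversion

The pitch classes G#, B, D#, E arrange in thirds as E–G#–B–D#: an E major seventh chord.
The lowest note is G#, the third of the chord, so this is first inversion (figured bass 6/5).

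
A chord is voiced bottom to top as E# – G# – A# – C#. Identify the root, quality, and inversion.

A# minor seventh, second inversion

Reducing to letter names: E#, G#, A#, C#. These stack in thirds as A#–C#–E#–G# — an A# minor seventh chord.
With the fifth (E#) in the bass, the chord is in second inversion (figured bass 4/3).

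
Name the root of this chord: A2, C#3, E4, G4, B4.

A, C#, E, G, B are the tones of an A dominant ninth chord (A–C#–E–G–B), making A the root.

A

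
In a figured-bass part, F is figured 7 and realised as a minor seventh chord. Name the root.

F

The figures 7 mean the root of the chord is in the bass. If F is the root of a minor seventh chord, the root is F (chord tones F–Ab–C–Eb).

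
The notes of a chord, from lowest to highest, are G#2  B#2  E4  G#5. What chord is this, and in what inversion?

E augmented, first inversion

The distinct note names are G#, B#, E. Stacked in thirds they read E–G#–B#, which is an augmented triad on E.
G# is the third of E augmented; third in the bass means first inversion (figured bass 6).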